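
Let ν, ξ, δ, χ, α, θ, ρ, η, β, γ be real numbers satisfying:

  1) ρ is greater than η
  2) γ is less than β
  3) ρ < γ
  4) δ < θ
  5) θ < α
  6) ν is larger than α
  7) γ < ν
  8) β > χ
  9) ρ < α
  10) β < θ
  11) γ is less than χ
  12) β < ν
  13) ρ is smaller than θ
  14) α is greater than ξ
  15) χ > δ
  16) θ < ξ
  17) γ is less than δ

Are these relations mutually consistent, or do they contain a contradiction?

Every relation is compatible with η < ρ < γ < δ < χ < β < θ < ξ < α < ν; the set is consistent.

consistent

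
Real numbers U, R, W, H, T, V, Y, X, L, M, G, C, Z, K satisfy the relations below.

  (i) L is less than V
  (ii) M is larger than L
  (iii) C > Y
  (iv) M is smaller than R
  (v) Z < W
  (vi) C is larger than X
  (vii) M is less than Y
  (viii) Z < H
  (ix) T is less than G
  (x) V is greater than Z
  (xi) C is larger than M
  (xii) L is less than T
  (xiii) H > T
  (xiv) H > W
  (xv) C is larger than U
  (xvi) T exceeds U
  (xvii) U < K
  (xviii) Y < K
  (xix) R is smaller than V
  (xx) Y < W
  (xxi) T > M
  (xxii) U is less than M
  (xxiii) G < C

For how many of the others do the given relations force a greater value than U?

10

From U the given relations immediately reach M, T, K, C.
From those, R, G, Y, H — 8 in total.
From those, W, V — 10 in total.
No other element is forced above U by the given relations, so the count is 10.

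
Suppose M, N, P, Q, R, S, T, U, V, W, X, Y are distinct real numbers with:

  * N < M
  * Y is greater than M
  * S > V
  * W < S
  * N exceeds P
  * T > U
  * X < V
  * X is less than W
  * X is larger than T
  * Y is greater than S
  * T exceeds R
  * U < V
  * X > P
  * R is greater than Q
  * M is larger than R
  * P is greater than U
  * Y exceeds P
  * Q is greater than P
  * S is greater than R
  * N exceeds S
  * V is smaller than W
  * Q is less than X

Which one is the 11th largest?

Piecing the relations together gives one ordering: U < P < Q < R < T < X < V < W < S < N < M < Y.
Counting 11 from the largest end gives P.

P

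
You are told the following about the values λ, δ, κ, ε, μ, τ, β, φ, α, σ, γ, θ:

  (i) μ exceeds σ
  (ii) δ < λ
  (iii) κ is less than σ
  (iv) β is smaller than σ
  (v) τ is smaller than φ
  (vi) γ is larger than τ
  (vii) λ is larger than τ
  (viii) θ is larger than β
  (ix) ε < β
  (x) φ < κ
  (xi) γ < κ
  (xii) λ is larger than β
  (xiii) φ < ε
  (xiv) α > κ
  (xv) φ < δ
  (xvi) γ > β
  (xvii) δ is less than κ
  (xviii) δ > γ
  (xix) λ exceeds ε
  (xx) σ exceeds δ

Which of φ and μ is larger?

φ < ε and ε < β give φ < β.
With β < γ: φ < ε < β < γ.
Then γ < κ extends the chain to κ.
Then κ < σ extends the chain to σ.
With σ < μ: φ < ε < β < γ < κ < σ < μ.
So φ < μ; μ is the larger of the two.

μ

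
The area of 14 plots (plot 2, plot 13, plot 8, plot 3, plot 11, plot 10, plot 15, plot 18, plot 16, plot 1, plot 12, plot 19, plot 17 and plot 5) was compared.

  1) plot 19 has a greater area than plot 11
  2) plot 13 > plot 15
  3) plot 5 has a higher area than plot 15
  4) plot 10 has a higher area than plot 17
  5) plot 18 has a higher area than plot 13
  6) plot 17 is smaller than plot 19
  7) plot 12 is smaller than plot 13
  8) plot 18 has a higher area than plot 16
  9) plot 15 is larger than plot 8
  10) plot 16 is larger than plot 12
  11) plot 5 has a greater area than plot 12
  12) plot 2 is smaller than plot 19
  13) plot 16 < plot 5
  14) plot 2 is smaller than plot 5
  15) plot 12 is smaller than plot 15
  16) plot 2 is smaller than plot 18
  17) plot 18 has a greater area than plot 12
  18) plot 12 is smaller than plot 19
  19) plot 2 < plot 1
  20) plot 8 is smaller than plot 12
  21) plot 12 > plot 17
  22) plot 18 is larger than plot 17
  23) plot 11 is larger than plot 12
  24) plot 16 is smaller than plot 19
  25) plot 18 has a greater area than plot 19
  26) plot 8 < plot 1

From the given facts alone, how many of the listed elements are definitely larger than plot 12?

7

Directly above plot 12: plot 16, plot 15, plot 5, plot 11, plot 19, plot 13, plot 18.
Nothing else is reachable above plot 12; 7 in all.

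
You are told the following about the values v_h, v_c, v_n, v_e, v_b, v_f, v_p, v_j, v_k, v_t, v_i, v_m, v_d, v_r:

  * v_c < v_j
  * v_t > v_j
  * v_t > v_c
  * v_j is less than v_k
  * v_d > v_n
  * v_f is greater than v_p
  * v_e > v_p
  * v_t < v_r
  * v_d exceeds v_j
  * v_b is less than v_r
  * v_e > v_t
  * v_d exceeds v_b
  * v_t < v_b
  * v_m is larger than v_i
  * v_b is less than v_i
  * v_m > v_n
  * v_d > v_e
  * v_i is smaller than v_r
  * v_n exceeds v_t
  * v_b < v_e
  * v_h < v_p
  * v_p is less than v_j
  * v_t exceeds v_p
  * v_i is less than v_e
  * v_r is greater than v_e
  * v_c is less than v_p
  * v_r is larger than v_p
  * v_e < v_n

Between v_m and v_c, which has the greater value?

The relevant relations are v_c < v_p; v_p < v_j; v_j < v_t; v_t < v_b; v_b < v_i; v_i < v_e; v_e < v_n; v_n < v_m.
Chaining these gives v_c < v_p < v_j < v_t < v_b < v_i < v_e < v_n < v_m.
So v_c < v_m; v_m is the larger of the two.

v_m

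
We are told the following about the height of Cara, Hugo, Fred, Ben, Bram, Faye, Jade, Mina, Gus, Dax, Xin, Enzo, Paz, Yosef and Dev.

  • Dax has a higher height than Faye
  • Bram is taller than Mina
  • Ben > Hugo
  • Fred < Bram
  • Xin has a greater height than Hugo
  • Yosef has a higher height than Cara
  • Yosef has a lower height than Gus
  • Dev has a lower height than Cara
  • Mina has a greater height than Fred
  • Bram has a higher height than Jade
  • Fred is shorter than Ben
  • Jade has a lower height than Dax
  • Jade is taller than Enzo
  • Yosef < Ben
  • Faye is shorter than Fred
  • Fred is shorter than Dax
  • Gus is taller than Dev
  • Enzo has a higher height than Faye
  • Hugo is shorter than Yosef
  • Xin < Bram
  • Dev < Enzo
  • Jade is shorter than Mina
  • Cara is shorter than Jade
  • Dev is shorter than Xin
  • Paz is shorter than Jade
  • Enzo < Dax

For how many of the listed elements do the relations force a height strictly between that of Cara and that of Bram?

Chaining upward from Cara reaches: Yosef, Jade, Mina, Ben, Dax, Gus.
Chaining downward from Bram reaches: Dev, Faye, Paz, Fred, Enzo, Hugo, Jade, Mina, Xin.
Strictly between Cara and Bram are those in both lists: Jade, Mina — 2 elements.

2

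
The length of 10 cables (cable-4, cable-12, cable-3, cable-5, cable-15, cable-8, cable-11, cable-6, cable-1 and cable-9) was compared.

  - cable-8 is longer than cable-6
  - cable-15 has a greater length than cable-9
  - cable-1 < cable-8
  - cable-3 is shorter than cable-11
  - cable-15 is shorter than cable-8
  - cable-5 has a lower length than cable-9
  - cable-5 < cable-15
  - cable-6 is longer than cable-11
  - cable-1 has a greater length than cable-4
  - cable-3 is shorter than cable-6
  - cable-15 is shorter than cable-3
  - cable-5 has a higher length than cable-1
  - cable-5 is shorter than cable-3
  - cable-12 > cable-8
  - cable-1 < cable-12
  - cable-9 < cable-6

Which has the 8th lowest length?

cable-6

Piecing the relations together gives one ordering: cable-4 < cable-1 < cable-5 < cable-9 < cable-15 < cable-3 < cable-11 < cable-6 < cable-8 < cable-12.
Counting 8 from the smallest end gives cable-6.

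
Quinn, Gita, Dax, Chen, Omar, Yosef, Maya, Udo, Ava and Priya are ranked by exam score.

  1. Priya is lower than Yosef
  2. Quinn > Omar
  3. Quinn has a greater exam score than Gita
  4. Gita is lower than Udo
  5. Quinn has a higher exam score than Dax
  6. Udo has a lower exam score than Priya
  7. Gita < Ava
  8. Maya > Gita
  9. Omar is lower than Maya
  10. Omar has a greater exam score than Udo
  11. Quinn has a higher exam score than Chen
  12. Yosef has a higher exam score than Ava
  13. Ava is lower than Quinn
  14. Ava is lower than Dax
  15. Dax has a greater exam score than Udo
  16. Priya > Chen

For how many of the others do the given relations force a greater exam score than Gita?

The elements the relations force above Gita are Udo, Omar, Ava, Dax, Maya, Priya, Quinn, Yosef — no chain reaches any other.
That is 8.

8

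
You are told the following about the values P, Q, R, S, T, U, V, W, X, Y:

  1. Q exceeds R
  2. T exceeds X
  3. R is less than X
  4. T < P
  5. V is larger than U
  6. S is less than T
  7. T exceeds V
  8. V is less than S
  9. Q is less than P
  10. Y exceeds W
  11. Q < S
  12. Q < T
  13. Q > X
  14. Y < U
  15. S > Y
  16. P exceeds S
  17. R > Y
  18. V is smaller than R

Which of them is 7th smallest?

The consecutive relations fix a unique order: W < Y < U < V < R < X < Q < S < T < P.
The 7th smallest is Q.

Q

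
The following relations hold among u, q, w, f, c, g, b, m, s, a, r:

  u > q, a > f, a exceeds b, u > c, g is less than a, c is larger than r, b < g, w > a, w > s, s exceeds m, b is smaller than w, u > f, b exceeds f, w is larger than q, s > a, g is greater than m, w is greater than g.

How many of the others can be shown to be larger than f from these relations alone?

From f the given relations immediately reach b, u, a.
From those, g, s, w — 6 in total.
Nothing else is reachable above f; 6 in all.

6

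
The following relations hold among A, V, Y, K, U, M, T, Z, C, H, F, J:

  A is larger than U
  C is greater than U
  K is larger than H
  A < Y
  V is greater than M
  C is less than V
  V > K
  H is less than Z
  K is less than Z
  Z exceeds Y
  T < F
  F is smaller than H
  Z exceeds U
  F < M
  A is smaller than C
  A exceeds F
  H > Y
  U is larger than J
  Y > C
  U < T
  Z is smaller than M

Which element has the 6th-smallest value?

C

Piecing the relations together gives one ordering: J < U < T < F < A < C < Y < H < K < Z < M < V.
Counting 6 from the smallest end gives C.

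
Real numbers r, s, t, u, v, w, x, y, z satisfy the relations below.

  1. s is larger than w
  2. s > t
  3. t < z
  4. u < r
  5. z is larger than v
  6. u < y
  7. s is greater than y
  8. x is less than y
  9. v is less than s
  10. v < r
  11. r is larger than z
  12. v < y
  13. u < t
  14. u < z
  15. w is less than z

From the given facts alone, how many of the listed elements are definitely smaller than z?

Directly below z: w, u, v, t.
Nothing else is reachable below z; 4 in all.

4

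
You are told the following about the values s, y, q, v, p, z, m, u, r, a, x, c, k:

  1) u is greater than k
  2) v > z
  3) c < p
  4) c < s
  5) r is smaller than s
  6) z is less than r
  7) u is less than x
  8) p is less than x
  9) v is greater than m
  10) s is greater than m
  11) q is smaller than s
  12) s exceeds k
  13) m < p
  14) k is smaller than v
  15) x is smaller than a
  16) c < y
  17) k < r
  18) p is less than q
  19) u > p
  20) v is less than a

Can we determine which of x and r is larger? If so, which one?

undetermined

Following every chain through r: above r we get s; below r we get k, z.
x is not reached, and no chain runs the other way from x to r.
So the given relations leave the order of r and x undetermined.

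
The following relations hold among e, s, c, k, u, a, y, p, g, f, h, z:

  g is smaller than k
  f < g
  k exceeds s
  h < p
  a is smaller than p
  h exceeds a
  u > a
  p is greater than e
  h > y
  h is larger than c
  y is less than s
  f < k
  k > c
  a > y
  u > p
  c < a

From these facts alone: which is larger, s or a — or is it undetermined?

undetermined

Following every chain through a: above a we get h, p, u; below a we get y, c.
s is not reached, and no chain runs the other way from s to a.
So the given relations leave the order of a and s undetermined.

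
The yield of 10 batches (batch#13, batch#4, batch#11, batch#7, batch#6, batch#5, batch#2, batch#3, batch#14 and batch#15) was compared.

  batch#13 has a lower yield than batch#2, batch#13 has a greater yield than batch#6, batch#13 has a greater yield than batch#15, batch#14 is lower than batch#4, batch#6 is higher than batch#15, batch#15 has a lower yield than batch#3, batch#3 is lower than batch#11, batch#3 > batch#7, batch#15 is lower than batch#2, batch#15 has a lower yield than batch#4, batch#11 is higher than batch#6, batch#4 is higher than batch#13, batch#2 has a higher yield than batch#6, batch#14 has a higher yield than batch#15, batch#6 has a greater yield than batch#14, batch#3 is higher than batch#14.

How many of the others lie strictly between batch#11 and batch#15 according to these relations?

3

The relations place batch#15 below batch#11. An element lies strictly between them when it is forced above batch#15 and also forced below batch#11.
Above batch#15: {batch#14, batch#6, batch#13, batch#2, batch#4, batch#3}. Below batch#11: {batch#14, batch#6, batch#7, batch#3}.
Intersection: {batch#14, batch#6, batch#3} — 3.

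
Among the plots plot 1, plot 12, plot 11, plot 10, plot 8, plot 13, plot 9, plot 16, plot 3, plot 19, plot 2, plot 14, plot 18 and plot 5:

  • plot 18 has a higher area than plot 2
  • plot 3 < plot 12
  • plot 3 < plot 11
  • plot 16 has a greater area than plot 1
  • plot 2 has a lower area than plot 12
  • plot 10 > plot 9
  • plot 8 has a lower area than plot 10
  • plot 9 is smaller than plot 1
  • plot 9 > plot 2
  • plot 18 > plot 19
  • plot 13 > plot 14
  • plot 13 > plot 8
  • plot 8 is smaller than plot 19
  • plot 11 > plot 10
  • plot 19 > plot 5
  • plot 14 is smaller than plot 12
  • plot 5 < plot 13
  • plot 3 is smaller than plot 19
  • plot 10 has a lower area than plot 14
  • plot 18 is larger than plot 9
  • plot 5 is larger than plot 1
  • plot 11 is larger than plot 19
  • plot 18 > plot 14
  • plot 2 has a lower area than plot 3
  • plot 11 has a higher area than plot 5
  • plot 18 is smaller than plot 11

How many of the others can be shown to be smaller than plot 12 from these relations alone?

From plot 12 the given relations immediately reach plot 2, plot 3, plot 14.
From those, plot 10 — 4 in total.
From those, plot 9, plot 8 — 6 in total.
Nothing else is reachable below plot 12; 6 in all.

6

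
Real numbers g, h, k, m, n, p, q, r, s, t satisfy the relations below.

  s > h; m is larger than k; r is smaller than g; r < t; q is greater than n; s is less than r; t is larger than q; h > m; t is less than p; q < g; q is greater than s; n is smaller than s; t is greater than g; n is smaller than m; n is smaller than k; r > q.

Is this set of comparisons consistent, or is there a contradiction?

consistent

Every relation is compatible with n < k < m < h < s < q < r < g < t < p; the set is consistent.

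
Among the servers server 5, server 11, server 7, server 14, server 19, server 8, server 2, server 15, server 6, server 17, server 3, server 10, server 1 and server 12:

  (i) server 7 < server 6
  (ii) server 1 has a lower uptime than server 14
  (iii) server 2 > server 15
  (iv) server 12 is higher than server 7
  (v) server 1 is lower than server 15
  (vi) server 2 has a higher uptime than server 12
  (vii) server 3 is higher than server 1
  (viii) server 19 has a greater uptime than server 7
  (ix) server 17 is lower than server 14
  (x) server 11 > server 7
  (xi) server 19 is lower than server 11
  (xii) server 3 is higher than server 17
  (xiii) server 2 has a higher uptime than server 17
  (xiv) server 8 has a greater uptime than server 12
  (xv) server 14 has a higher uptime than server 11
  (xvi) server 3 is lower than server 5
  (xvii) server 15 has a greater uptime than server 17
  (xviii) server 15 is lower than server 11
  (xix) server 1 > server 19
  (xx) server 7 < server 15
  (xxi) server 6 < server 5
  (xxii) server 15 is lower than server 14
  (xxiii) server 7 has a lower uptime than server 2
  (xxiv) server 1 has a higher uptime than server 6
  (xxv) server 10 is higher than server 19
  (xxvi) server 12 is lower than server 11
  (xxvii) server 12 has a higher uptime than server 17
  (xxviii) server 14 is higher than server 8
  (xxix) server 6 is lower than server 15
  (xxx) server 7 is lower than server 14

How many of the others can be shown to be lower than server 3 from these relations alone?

5

Directly below server 3: server 17, server 1.
One step further: server 19, server 6 (4 so far).
One step further: server 7 (5 so far).
Nothing else is reachable below server 3; 5 in all.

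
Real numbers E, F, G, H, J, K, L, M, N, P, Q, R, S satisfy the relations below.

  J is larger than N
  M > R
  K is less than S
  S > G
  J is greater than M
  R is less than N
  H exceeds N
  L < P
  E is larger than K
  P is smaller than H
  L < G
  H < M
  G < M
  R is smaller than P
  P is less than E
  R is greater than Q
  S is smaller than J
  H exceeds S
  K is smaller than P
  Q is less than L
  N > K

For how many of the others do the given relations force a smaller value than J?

10

From J the given relations immediately reach N, S, M.
From those, R, K, G, H — 7 in total.
From those, Q, L, P — 10 in total.
Nothing else is reachable below J; 10 in all.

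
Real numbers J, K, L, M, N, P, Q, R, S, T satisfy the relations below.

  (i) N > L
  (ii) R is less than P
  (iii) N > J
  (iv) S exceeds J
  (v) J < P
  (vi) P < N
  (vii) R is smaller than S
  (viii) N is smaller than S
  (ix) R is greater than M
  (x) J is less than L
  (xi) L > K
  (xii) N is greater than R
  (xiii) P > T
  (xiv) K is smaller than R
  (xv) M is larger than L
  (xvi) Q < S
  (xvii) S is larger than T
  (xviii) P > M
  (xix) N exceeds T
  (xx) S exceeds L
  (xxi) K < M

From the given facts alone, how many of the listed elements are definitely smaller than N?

From N the given relations immediately reach T, J, L, R, P.
From those, K, M — 7 in total.
Nothing else is reachable below N; 7 in all.

7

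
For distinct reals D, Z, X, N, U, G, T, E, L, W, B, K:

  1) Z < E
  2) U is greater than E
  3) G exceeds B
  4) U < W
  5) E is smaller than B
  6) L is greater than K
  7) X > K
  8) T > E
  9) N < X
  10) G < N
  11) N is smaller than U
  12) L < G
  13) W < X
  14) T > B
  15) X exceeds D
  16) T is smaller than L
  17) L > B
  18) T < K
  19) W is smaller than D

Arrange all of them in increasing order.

Nothing is placed below Z, so it is least; from there Z < E; E < B; B < T; T < K; K < L; L < G; G < N; N < U; U < W; W < D; D < X, each given directly.

Z < E < B < T < K < L < G < N < U < W < D < X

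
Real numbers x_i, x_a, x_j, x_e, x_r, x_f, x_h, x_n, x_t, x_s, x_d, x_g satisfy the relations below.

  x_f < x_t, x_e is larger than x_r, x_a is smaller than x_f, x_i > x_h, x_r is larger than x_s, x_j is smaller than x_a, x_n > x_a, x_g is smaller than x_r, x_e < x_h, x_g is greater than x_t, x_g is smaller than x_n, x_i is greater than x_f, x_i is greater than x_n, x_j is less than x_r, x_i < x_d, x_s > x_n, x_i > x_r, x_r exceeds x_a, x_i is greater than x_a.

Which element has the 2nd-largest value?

Piecing the relations together gives one ordering: x_j < x_a < x_f < x_t < x_g < x_n < x_s < x_r < x_e < x_h < x_i < x_d.
The 2nd largest is x_i.

x_i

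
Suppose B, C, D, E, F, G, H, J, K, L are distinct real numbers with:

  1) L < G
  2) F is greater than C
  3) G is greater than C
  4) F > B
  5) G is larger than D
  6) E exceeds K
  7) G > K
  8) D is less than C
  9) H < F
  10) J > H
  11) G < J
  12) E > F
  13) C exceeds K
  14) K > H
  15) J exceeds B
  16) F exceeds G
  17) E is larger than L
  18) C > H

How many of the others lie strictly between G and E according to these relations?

The relations place G below E. An element lies strictly between them when it is forced above G and also forced below E.
Above G: {F, J}. Below E: {H, K, L, D, C, B, F}.
Intersection: {F} — 1.

1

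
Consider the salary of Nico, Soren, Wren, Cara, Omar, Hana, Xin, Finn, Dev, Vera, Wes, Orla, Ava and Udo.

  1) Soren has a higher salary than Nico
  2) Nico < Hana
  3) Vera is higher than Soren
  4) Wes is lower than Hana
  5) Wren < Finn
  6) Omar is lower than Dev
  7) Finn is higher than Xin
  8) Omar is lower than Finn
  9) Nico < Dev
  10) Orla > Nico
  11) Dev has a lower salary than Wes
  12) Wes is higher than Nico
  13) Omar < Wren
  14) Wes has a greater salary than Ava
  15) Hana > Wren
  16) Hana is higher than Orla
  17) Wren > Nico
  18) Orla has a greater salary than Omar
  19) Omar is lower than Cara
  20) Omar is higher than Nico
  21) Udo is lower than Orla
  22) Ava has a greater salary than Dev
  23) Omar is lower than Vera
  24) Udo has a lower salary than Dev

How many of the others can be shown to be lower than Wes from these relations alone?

5

From Wes the given relations immediately reach Nico, Dev, Ava.
From those, Udo, Omar — 5 in total.
Nothing else is reachable below Wes; 5 in all.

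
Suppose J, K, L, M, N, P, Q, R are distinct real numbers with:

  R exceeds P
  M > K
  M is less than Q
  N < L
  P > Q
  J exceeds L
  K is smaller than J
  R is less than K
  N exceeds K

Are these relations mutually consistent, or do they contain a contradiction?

inconsistent

Chaining the given relations yields M < Q < P < R < K, so M < K. But one relation states K < M. These cannot both hold.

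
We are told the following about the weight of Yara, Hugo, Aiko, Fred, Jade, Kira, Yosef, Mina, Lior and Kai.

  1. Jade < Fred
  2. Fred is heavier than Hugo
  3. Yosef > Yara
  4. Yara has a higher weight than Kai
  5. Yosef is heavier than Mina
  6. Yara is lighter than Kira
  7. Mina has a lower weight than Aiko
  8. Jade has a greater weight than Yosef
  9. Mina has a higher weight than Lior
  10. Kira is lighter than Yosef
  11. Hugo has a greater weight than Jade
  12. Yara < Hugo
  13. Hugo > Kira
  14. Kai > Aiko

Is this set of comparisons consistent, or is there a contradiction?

The single ordering Lior < Mina < Aiko < Kai < Yara < Kira < Yosef < Jade < Hugo < Fred satisfies every listed relation, so no contradiction arises.

consistent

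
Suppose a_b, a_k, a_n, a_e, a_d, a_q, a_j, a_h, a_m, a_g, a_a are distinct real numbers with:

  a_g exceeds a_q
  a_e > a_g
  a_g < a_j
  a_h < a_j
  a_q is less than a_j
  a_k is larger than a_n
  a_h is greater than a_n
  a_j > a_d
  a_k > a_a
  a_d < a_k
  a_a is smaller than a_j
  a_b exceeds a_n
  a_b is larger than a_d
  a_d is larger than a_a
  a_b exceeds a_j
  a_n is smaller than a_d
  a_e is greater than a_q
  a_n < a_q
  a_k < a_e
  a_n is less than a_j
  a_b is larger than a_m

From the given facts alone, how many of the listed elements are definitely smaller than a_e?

6

Directly below a_e: a_q, a_g, a_k.
One step further: a_n, a_a, a_d (6 so far).
No other element is forced below a_e by the given relations, so the count is 6.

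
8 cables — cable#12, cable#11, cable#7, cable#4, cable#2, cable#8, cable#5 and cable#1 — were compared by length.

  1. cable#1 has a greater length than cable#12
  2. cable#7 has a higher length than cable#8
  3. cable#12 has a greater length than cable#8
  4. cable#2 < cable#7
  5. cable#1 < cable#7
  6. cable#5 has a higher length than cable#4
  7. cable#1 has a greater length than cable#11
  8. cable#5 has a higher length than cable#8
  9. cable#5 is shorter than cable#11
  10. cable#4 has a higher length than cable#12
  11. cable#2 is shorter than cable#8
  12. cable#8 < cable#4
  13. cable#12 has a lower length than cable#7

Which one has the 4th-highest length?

cable#5

Chaining the given pairs: cable#2 < cable#8 < cable#12 < cable#4 < cable#5 < cable#11 < cable#1 < cable#7.
Counting 4 from the largest end gives cable#5.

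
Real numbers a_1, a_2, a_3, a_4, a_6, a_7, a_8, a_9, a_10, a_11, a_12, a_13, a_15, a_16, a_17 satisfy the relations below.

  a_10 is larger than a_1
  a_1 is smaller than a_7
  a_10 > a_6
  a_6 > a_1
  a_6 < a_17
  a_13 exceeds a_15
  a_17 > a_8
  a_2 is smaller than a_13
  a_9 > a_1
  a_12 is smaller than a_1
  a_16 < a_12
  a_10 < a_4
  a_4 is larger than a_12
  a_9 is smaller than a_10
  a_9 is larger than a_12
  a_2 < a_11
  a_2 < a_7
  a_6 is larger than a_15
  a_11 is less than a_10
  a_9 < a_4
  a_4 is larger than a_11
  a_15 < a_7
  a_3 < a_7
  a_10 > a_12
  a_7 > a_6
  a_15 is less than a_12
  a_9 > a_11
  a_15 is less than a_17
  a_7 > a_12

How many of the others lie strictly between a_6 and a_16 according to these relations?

The relations place a_16 below a_6. An element lies strictly between them when it is forced above a_16 and also forced below a_6.
Above a_16: {a_12, a_1, a_9, a_10, a_17, a_4, a_7}. Below a_6: {a_15, a_12, a_1}.
Intersection: {a_12, a_1} — 2.

2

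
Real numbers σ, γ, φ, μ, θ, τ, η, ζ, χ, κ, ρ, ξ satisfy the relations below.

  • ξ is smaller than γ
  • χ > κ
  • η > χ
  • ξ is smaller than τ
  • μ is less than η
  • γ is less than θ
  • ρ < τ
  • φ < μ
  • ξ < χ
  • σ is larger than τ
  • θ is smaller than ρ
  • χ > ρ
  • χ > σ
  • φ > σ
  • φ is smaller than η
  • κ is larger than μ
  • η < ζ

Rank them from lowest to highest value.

ξ < γ < θ < ρ < τ < σ < φ < μ < κ < χ < η < ζ

Each adjacent pair is fixed by a given relation: ξ < γ; γ < θ; θ < ρ; ρ < τ; τ < σ; σ < φ; φ < μ; μ < κ; κ < χ; χ < η; η < ζ. Chaining them end to end gives the full order.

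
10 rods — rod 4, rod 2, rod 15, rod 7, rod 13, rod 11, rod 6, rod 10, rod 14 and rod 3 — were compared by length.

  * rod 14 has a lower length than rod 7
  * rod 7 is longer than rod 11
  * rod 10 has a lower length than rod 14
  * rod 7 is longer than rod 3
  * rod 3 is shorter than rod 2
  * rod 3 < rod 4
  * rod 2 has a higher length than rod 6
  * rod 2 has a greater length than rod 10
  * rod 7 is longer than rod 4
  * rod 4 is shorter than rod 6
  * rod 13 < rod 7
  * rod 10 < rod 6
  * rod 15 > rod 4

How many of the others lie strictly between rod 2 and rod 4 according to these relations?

1

The relations place rod 4 below rod 2. An element lies strictly between them when it is forced above rod 4 and also forced below rod 2.
Above rod 4: {rod 15, rod 6, rod 7}. Below rod 2: {rod 10, rod 3, rod 6}.
Intersection: {rod 6} — 1.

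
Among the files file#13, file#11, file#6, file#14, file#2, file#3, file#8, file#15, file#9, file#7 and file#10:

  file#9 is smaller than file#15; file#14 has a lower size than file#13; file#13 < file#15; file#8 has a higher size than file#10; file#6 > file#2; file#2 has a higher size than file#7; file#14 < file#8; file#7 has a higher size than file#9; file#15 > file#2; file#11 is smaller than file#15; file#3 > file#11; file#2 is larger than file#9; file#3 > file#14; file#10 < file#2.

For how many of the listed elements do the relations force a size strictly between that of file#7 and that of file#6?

Chaining upward from file#7 reaches: file#2, file#15.
Chaining downward from file#6 reaches: file#9, file#10, file#2.
Strictly between file#7 and file#6 are those in both lists: file#2 — 1 element.

1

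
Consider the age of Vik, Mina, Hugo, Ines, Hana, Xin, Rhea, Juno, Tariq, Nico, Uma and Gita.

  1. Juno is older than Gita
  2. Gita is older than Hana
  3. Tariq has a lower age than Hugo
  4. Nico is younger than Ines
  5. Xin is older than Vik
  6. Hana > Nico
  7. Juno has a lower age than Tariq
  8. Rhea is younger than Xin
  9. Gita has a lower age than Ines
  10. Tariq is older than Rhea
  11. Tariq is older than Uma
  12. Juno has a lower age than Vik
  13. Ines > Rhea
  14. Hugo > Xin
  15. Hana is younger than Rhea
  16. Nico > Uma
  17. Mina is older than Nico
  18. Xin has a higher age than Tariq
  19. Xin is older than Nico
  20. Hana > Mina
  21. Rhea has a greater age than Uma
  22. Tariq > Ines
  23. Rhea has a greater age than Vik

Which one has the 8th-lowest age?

Rhea

Chaining the given pairs: Uma < Nico < Mina < Hana < Gita < Juno < Vik < Rhea < Ines < Tariq < Xin < Hugo.
Counting 8 from the smallest end gives Rhea.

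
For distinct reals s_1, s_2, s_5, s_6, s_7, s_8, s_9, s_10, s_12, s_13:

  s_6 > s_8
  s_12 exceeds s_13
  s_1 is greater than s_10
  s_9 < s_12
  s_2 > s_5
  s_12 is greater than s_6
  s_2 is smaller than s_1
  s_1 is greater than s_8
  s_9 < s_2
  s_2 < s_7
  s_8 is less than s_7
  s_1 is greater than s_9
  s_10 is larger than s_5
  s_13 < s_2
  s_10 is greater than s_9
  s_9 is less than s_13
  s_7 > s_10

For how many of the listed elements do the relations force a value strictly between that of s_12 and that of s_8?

1

Chaining upward from s_8 reaches: s_6, s_7, s_1.
Chaining downward from s_12 reaches: s_9, s_6, s_13.
Strictly between s_8 and s_12 are those in both lists: s_6 — 1 element.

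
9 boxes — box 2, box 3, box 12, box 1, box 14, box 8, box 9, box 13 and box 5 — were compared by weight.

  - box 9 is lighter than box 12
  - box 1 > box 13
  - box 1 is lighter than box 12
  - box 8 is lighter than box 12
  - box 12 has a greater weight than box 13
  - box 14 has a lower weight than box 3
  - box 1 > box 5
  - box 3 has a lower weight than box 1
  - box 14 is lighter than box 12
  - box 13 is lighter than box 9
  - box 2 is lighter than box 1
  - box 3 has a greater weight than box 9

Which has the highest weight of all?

box 12

Chaining downward from box 12: directly below it, box 8, box 14, box 13, box 9, box 1; then box 2, box 5, box 3.
That covers every other element, and nothing is given above box 12, so box 12 is the highest weight.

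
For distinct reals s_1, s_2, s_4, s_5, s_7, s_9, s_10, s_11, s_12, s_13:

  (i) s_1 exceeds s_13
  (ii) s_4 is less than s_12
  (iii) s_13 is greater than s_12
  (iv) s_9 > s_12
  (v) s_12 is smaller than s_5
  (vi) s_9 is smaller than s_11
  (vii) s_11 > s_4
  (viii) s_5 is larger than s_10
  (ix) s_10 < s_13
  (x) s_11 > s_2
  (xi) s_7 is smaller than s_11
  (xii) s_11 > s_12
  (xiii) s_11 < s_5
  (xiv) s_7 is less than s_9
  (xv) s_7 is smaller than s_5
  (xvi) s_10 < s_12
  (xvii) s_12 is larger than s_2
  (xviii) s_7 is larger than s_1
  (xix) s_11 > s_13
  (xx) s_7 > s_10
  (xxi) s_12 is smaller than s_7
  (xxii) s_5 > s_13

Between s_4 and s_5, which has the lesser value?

s_4 < s_12 < s_13 < s_1 < s_7 < s_9 < s_11 < s_5, by transitivity through s_12, s_13, s_1, s_7, s_9, s_11.
So s_4 < s_5; s_4 is the smaller of the two.

s_4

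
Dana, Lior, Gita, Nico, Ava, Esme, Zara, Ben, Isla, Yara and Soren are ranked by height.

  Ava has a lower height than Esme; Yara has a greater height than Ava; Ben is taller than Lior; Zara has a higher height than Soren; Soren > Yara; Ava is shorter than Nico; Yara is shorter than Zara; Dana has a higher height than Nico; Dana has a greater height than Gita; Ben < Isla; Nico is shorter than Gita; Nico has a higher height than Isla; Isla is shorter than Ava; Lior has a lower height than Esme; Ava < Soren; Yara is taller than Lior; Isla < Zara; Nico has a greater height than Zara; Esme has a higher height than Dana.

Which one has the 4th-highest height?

Piecing the relations together gives one ordering: Lior < Ben < Isla < Ava < Yara < Soren < Zara < Nico < Gita < Dana < Esme.
The 4th largest is Nico.

Nico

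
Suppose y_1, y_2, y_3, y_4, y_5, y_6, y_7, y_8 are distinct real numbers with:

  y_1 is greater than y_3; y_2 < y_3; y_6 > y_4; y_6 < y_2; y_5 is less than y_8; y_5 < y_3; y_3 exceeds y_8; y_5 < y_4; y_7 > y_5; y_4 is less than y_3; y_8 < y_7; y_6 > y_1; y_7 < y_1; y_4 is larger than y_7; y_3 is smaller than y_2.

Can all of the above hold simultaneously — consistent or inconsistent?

Chaining the given relations yields y_3 < y_1 < y_6 < y_2, so y_3 < y_2. But one relation states y_2 < y_3. These cannot both hold.

inconsistent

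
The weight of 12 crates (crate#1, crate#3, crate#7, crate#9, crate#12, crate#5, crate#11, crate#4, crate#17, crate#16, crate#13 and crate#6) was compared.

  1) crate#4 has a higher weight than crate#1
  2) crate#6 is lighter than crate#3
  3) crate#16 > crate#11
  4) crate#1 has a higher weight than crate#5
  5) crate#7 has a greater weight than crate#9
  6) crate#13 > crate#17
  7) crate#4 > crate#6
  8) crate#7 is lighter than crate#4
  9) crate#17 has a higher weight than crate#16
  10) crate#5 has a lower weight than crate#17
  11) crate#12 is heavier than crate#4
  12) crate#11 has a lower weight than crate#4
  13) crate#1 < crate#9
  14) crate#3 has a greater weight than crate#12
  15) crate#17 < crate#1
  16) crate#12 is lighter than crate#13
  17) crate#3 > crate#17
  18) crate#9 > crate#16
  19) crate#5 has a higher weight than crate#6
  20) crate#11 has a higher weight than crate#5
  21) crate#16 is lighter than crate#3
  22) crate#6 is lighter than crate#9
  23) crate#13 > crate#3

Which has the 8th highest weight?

crate#17

Chaining the given pairs: crate#6 < crate#5 < crate#11 < crate#16 < crate#17 < crate#1 < crate#9 < crate#7 < crate#4 < crate#12 < crate#3 < crate#13.
Counting 8 from the largest end gives crate#17.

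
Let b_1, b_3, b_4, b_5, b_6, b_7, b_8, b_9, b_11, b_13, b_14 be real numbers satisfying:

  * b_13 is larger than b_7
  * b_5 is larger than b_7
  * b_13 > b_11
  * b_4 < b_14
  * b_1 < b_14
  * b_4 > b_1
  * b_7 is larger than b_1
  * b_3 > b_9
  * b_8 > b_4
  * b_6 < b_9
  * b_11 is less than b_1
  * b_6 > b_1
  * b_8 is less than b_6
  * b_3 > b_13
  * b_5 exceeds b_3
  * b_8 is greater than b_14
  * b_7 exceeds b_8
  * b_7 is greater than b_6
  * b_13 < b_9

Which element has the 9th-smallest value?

b_9

Chaining the given pairs: b_11 < b_1 < b_4 < b_14 < b_8 < b_6 < b_7 < b_13 < b_9 < b_3 < b_5.
The 9th smallest is b_9.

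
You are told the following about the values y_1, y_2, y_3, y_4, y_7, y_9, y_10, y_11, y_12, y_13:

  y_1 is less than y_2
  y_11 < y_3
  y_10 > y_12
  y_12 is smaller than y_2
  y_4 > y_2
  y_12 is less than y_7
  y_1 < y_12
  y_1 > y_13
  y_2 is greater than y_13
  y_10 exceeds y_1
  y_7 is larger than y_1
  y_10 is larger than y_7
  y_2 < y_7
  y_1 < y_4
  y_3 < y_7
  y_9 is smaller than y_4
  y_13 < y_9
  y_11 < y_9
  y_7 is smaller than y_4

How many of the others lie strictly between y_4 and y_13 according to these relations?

Chaining upward from y_13 reaches: y_1, y_12, y_2, y_9, y_7, y_10.
Chaining downward from y_4 reaches: y_11, y_1, y_12, y_2, y_9, y_3, y_7.
Strictly between y_13 and y_4 are those in both lists: y_1, y_12, y_2, y_9, y_7 — 5 elements.

5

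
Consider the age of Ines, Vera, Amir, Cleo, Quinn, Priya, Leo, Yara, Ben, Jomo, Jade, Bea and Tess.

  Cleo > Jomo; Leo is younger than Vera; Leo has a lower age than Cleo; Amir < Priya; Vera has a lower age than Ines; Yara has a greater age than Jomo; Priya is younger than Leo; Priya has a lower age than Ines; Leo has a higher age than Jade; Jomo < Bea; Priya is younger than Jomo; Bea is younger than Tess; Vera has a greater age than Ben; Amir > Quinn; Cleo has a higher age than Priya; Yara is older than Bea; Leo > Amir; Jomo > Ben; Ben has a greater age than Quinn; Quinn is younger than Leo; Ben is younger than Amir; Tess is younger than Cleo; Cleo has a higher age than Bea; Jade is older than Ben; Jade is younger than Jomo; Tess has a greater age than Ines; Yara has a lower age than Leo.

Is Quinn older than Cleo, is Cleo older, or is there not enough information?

Cleo

Quinn < Ben and Ben < Amir give Quinn < Amir.
Then Amir < Priya extends the chain to Priya.
With Priya < Jomo: Quinn < Ben < Amir < Priya < Jomo.
With Jomo < Bea: Quinn < Ben < Amir < Priya < Jomo < Bea.
Then Bea < Yara extends the chain to Yara.
With Yara < Leo: Quinn < Ben < Amir < Priya < Jomo < Bea < Yara < Leo.
With Leo < Vera: Quinn < Ben < Amir < Priya < Jomo < Bea < Yara < Leo < Vera.
With Vera < Ines: Quinn < Ben < Amir < Priya < Jomo < Bea < Yara < Leo < Vera < Ines.
With Ines < Tess: Quinn < Ben < Amir < Priya < Jomo < Bea < Yara < Leo < Vera < Ines < Tess.
Then Tess < Cleo extends the chain to Cleo.
So Cleo is older.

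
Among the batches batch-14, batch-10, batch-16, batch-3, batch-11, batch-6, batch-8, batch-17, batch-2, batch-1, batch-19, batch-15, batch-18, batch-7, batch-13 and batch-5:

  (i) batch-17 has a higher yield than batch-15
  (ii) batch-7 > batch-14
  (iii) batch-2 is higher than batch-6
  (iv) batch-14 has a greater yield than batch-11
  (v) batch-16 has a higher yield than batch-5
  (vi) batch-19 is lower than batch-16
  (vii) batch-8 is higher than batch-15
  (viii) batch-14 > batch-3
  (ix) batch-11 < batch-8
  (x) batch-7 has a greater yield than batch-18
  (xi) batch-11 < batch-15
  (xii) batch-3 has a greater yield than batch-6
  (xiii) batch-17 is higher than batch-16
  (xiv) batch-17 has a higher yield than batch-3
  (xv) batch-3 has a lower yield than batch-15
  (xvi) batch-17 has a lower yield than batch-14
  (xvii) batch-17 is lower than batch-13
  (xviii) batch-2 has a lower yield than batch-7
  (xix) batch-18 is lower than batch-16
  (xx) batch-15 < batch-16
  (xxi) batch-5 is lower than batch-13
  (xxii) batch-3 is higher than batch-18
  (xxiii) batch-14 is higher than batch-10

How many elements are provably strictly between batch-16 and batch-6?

2

The relations place batch-6 below batch-16. An element lies strictly between them when it is forced above batch-6 and also forced below batch-16.
Above batch-6: {batch-3, batch-15, batch-8, batch-17, batch-2, batch-13, batch-14, batch-7}. Below batch-16: {batch-18, batch-11, batch-3, batch-5, batch-19, batch-15}.
Intersection: {batch-3, batch-15} — 2.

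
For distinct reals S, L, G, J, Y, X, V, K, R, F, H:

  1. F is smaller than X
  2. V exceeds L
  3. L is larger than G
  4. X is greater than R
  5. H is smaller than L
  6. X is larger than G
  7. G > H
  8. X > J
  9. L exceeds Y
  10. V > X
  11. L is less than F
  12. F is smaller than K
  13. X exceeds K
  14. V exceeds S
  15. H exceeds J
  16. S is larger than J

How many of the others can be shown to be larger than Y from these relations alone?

Directly above Y: L.
One step further: F, V (3 so far).
One step further: K, X (5 so far).
No other element is forced above Y by the given relations, so the count is 5.

5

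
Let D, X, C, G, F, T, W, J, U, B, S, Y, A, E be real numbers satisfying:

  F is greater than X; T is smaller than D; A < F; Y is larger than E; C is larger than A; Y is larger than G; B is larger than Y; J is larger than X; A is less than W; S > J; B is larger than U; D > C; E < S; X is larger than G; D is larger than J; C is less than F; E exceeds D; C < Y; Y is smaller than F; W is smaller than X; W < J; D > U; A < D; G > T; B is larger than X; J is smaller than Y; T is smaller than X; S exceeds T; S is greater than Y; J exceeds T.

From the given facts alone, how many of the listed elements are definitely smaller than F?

11

Directly below F: A, X, C, Y.
One step further: W, T, G, J, E (9 so far).
One step further: D (10 so far).
One step further: U (11 so far).
Nothing else is reachable below F; 11 in all.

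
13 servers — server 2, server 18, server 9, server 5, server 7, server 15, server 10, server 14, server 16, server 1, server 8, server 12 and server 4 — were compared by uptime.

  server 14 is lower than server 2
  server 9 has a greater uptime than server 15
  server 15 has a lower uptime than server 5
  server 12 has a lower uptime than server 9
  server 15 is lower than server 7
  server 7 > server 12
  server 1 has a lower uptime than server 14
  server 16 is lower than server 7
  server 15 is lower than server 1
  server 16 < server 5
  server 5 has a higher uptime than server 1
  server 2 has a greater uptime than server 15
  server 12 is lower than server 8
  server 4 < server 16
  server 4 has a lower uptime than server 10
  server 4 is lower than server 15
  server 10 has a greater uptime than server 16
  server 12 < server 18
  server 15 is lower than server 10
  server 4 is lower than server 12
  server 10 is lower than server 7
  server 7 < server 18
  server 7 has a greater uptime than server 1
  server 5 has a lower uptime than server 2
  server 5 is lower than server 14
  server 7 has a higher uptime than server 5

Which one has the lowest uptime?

server 4

Chaining upward from server 4: directly above it, server 16, server 15, server 10, server 12; then server 9, server 1, server 5, server 7, server 2, server 8, server 18; then server 14.
That covers every other element, and nothing is given below server 4, so server 4 is the lowest uptime.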